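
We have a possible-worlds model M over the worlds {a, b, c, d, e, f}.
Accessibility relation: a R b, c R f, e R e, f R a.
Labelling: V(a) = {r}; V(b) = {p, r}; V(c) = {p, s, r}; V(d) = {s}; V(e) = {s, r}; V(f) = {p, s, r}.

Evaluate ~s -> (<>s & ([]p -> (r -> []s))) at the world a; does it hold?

No

At a: ~s is true, <>s & ([]p -> (r -> []s)) is false, so ~s -> (<>s & ([]p -> (r -> []s))) is false.
  At a: <>s is false, []p -> (r -> []s) is false, so <>s & ([]p -> (r -> []s)) is false.
    At a: <>s requires s at some successor in {b}.
      At b: s is false.
    So <>s is false at a.
    At a: []p is true, r -> []s is false, so []p -> (r -> []s) is false.
      At a: []p requires p at every successor {b}.
        At b: p is true.
      So []p is true at a.
      At a: r is true, []s is false, so r -> []s is false.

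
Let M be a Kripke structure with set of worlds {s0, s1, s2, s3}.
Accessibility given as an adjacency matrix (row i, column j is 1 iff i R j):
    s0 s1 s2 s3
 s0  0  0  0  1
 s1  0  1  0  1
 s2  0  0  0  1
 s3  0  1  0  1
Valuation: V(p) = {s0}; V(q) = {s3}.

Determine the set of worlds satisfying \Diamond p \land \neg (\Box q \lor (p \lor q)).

none

Let φ = \Diamond p \land \neg (\Box q \lor (p \lor q)). Evaluate φ at each world:
  s0 (successors {s3}): φ is false.
  s1 (successors {s1, s3}): φ is false.
  s2 (successors {s3}): φ is false.
  s3 (successors {s1, s3}): φ is false.
For instance, at s0:
  At s0: \Diamond p is false, \neg (\Box q \lor (p \lor q)) is false, so \Diamond p \land \neg (\Box q \lor (p \lor q)) is false.
    At s0: \Diamond p requires p at some successor in {s3}.
      At s3: p is false.
    So \Diamond p is false at s0.
    At s0: \Box q \lor (p \lor q) is true, so \neg (\Box q \lor (p \lor q)) is false.
      At s0: \Box q is true, p \lor q is true, so \Box q \lor (p \lor q) is true.
Satisfying worlds: none.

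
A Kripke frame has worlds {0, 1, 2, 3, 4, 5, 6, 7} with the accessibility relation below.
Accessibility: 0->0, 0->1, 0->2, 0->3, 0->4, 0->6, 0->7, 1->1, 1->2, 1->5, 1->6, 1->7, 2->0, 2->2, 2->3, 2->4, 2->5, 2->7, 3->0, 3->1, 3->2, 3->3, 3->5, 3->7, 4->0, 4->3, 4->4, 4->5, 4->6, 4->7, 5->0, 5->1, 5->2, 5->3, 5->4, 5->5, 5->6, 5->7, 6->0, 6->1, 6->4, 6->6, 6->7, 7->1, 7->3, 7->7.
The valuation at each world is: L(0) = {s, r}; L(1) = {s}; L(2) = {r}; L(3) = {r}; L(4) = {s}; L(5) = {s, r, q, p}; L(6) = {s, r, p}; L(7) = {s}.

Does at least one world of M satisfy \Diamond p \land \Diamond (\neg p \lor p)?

Recall that \Diamond ψ holds at a world iff ψ holds at some accessible world.
Let φ = \Diamond p \land \Diamond (\neg p \lor p). Evaluate φ at each world:
  0 (successors {0, 1, 2, 3, 4, 6, 7}): φ is true.
  1 (successors {1, 2, 5, 6, 7}): φ is true.
  2 (successors {0, 2, 3, 4, 5, 7}): φ is true.
  3 (successors {0, 1, 2, 3, 5, 7}): φ is true.
  4 (successors {0, 3, 4, 5, 6, 7}): φ is true.
  5 (successors {0, 1, 2, 3, 4, 5, 6, 7}): φ is true.
  6 (successors {0, 1, 4, 6, 7}): φ is true.
  7 (successors {1, 3, 7}): φ is false.
Detail at 0 (witness):
  At 0: \Diamond p is true, \Diamond (\neg p \lor p) is true, so \Diamond p \land \Diamond (\neg p \lor p) is true.
    At 0: \Diamond p requires p at some successor in {0, 1, 2, 3, 4, 6, 7}.
      p holds at 6, so \Diamond p is true at 0.
    At 0: \Diamond (\neg p \lor p) requires \neg p \lor p at some successor in {0, 1, 2, 3, 4, 6, 7}.
      \neg p \lor p holds at 0, so \Diamond (\neg p \lor p) is true at 0.

Yes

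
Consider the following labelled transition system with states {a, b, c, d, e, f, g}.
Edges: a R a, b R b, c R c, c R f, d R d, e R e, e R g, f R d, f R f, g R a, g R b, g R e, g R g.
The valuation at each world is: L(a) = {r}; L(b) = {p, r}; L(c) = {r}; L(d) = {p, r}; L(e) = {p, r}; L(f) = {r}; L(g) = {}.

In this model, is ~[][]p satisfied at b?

No

Recall that []ψ holds at a world iff ψ holds at every accessible world, and <>ψ holds iff ψ holds at some accessible world.
At b: [][]p is true, so ~[][]p is false.
  At b: [][]p requires []p at every successor {b}.
      At b: []p requires p at every successor {b}.
        At b: p is true.
      So []p is true at b.
  So [][]p is true at b.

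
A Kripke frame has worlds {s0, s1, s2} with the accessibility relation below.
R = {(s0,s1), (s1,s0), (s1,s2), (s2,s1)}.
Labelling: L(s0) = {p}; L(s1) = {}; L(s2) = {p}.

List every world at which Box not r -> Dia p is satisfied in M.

s1

Let φ = Box not r -> Dia p. Evaluate φ at each world:
  s0 (successors {s1}): φ is false.
  s1 (successors {s0, s2}): φ is true.
  s2 (successors {s1}): φ is false.
For instance, at s0:
  At s0: Box not r is true, Dia p is false, so Box not r -> Dia p is false.
    At s0: Box not r requires not r at every successor {s1}.
      At s1: not r is true.
    So Box not r is true at s0.
    At s0: Dia p requires p at some successor in {s1}.
      At s1: p is false.
    So Dia p is false at s0.
Satisfying worlds: {s1}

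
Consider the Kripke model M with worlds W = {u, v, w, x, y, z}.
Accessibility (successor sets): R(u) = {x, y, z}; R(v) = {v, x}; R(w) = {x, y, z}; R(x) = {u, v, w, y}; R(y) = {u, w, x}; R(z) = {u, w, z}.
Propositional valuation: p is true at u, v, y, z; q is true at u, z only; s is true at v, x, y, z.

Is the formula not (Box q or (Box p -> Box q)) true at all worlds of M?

No

Let φ = not (Box q or (Box p -> Box q)). Evaluate φ at each world:
  u (successors {x, y, z}): φ is false.
  v (successors {v, x}): φ is false.
  w (successors {x, y, z}): φ is false.
  x (successors {u, v, w, y}): φ is false.
  y (successors {u, w, x}): φ is false.
  z (successors {u, w, z}): φ is false.
Detail at u (counterexample):
  At u: Box q or (Box p -> Box q) is true, so not (Box q or (Box p -> Box q)) is false.
    At u: Box q is false, Box p -> Box q is true, so Box q or (Box p -> Box q) is true.
      At u: Box q requires q at every successor {x, y, z}.
        q fails at x, so Box q is false at u.
      At u: Box p is false, Box q is false, so Box p -> Box q is true.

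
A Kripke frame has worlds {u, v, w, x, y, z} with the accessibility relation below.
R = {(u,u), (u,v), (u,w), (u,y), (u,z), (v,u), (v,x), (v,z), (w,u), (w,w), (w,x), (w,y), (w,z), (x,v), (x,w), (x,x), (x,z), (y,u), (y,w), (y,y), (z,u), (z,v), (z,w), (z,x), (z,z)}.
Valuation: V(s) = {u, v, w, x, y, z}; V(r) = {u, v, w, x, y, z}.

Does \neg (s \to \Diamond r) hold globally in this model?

No

Recall that \Diamond ψ holds at a world iff ψ holds at some accessible world.
Let φ = \neg (s \to \Diamond r). Evaluate φ at each world:
  u (successors {u, v, w, y, z}): φ is false.
  v (successors {u, x, z}): φ is false.
  w (successors {u, w, x, y, z}): φ is false.
  x (successors {v, w, x, z}): φ is false.
  y (successors {u, w, y}): φ is false.
  z (successors {u, v, w, x, z}): φ is false.
Detail at u (counterexample):
  At u: s \to \Diamond r is true, so \neg (s \to \Diamond r) is false.
    At u: s is true, \Diamond r is true, so s \to \Diamond r is true.
      At u: \Diamond r requires r at some successor in {u, v, w, y, z}.
        r holds at u, so \Diamond r is true at u.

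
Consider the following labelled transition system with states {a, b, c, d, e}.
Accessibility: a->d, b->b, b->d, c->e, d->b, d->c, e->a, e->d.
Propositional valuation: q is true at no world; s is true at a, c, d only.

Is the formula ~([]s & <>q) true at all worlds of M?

Let φ = ~([]s & <>q). Evaluate φ at each world:
  a (successors {d}): φ is true.
  b (successors {b, d}): φ is true.
  c (successors {e}): φ is true.
  d (successors {b, c}): φ is true.
  e (successors {a, d}): φ is true.
For instance, at e:
  At e: []s & <>q is false, so ~([]s & <>q) is true.
    At e: []s is true, <>q is false, so []s & <>q is false.
      At e: []s requires s at every successor {a, d}.
        At a: s is true.
        At d: s is true.
      So []s is true at e.
      At e: <>q requires q at some successor in {a, d}.
        At a: q is false.
        At d: q is false.
      So <>q is false at e.

Yes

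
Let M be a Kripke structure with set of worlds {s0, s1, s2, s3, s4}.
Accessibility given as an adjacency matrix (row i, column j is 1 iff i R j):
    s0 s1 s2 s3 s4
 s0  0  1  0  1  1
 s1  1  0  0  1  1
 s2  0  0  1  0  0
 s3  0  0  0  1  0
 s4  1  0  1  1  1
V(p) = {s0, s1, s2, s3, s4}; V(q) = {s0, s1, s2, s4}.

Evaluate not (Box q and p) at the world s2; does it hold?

At s2: Box q and p is true, so not (Box q and p) is false.
  At s2: Box q is true, p is true, so Box q and p is true.
    At s2: Box q requires q at every successor {s2}.
      At s2: q is true.
    So Box q is true at s2.

No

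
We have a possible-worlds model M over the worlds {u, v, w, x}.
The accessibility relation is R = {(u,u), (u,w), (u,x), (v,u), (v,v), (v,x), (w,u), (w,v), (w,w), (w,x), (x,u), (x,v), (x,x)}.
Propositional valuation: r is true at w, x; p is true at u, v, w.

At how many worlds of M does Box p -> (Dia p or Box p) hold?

Recall that Box ψ holds at a world iff ψ holds at every accessible world, and Dia ψ holds iff ψ holds at some accessible world.
Let φ = Box p -> (Dia p or Box p). Evaluate φ at each world:
  u (successors {u, w, x}): φ is true.
  v (successors {u, v, x}): φ is true.
  w (successors {u, v, w, x}): φ is true.
  x (successors {u, v, x}): φ is true.
For instance, at u:
  At u: Box p is false, Dia p or Box p is true, so Box p -> (Dia p or Box p) is true.
    At u: Box p requires p at every successor {u, w, x}.
      p fails at x, so Box p is false at u.
    At u: Dia p is true, Box p is false, so Dia p or Box p is true.
      At u: Dia p requires p at some successor in {u, w, x}.
        p holds at u, so Dia p is true at u.
      At u: Box p requires p at every successor {u, w, x}.
        p fails at x, so Box p is false at u.
Satisfying worlds: {u, v, w, x}

4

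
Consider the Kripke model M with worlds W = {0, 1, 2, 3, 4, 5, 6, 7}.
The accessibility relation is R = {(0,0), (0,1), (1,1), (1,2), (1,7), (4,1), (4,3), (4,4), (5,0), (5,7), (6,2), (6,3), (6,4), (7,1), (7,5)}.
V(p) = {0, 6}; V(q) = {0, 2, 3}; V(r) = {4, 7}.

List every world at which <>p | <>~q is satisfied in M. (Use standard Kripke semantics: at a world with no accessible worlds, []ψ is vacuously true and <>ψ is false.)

0, 1, 4, 5, 6, 7

Let φ = <>p | <>~q. Evaluate φ at each world:
  0 (successors {0, 1}): φ is true.
  1 (successors {1, 2, 7}): φ is true.
  2 (successors ∅): φ is false.
  3 (successors ∅): φ is false.
  4 (successors {1, 3, 4}): φ is true.
  5 (successors {0, 7}): φ is true.
  6 (successors {2, 3, 4}): φ is true.
  7 (successors {1, 5}): φ is true.
For instance, at 0:
  At 0: <>p is true, <>~q is true, so <>p | <>~q is true.
    At 0: <>p requires p at some successor in {0, 1}.
      p holds at 0, so <>p is true at 0.
    At 0: <>~q requires ~q at some successor in {0, 1}.
      ~q holds at 1, so <>~q is true at 0.
Satisfying worlds: {0, 1, 4, 5, 6, 7}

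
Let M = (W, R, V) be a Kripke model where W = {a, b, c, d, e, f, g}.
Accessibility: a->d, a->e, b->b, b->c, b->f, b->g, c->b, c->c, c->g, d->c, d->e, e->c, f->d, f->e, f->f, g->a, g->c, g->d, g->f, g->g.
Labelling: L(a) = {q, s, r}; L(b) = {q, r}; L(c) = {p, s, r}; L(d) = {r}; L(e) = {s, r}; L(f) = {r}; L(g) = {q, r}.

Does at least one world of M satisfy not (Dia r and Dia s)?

Let φ = not (Dia r and Dia s). Evaluate φ at each world:
  a (successors {d, e}): φ is false.
  b (successors {b, c, f, g}): φ is false.
  c (successors {b, c, g}): φ is false.
  d (successors {c, e}): φ is false.
  e (successors {c}): φ is false.
  f (successors {d, e, f}): φ is false.
  g (successors {a, c, d, f, g}): φ is false.
For instance, at a:
  At a: Dia r and Dia s is true, so not (Dia r and Dia s) is false.
    At a: Dia r is true, Dia s is true, so Dia r and Dia s is true.
      At a: Dia r requires r at some successor in {d, e}.
        r holds at d, so Dia r is true at a.
      At a: Dia s requires s at some successor in {d, e}.
        s holds at e, so Dia s is true at a.

No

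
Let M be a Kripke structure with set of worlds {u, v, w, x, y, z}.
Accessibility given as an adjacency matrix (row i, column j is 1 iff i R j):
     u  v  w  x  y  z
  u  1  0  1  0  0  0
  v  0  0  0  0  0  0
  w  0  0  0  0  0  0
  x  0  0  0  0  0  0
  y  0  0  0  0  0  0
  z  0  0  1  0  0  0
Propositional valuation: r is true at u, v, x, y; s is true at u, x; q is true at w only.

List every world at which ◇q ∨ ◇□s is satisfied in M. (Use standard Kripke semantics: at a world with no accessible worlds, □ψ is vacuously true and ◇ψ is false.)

Let φ = ◇q ∨ ◇□s. Evaluate φ at each world:
  u (successors {u, w}): φ is true.
  v (successors ∅): φ is false.
  w (successors ∅): φ is false.
  x (successors ∅): φ is false.
  y (successors ∅): φ is false.
  z (successors {w}): φ is true.
For instance, at z:
  At z: ◇q is true, ◇□s is true, so ◇q ∨ ◇□s is true.
    At z: ◇q requires q at some successor in {w}.
      q holds at w, so ◇q is true at z.
    At z: ◇□s requires □s at some successor in {w}.
      □s holds at w, so ◇□s is true at z.
Satisfying worlds: {u, z}

u, z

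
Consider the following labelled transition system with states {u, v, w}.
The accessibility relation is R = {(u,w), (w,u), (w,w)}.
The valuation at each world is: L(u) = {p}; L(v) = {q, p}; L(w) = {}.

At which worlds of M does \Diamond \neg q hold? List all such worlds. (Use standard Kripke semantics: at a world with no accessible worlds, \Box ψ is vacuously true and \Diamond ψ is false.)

Let φ = \Diamond \neg q. Evaluate φ at each world:
  u (successors {w}): φ is true.
  v (successors ∅): φ is false.
  w (successors {u, w}): φ is true.
For instance, at w:
  At w: \Diamond \neg q requires \neg q at some successor in {u, w}.
    \neg q holds at u, so \Diamond \neg q is true at w.
Satisfying worlds: {u, w}

u, w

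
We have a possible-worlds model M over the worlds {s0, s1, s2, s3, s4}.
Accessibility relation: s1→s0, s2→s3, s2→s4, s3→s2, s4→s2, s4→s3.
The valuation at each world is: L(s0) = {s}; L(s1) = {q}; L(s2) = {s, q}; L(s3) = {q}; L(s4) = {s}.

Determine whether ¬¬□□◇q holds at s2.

Recall that □ψ holds at a world iff ψ holds at every accessible world, and ◇ψ holds iff ψ holds at some accessible world.
At s2: ¬□□◇q is false, so ¬¬□□◇q is true.
  At s2: □□◇q is true, so ¬□□◇q is false.
    At s2: □□◇q requires □◇q at every successor {s3, s4}.
      At s3: □◇q is true.
      At s4: □◇q is true.
    So □□◇q is true at s2.

Yes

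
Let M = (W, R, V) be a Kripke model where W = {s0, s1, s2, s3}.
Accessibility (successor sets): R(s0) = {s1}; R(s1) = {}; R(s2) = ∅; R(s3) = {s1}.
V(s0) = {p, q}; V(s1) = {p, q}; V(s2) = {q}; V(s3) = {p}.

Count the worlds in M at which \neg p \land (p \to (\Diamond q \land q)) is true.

Let φ = \neg p \land (p \to (\Diamond q \land q)). Evaluate φ at each world:
  s0 (successors {s1}): φ is false.
  s1 (successors ∅): φ is false.
  s2 (successors ∅): φ is true.
  s3 (successors {s1}): φ is false.
For instance, at s0:
  At s0: \neg p is false, p \to (\Diamond q \land q) is true, so \neg p \land (p \to (\Diamond q \land q)) is false.
    At s0: p is true, \Diamond q \land q is true, so p \to (\Diamond q \land q) is true.
      At s0: \Diamond q is true, q is true, so \Diamond q \land q is true.
Satisfying worlds: {s2}

1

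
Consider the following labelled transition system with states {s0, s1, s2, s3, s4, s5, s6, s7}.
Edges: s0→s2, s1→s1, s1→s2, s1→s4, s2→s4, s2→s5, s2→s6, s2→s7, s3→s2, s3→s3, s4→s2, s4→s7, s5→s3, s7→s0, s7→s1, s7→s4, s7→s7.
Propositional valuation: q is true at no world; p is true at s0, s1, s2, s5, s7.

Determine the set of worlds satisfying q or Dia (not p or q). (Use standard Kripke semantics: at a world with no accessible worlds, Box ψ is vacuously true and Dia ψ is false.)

s1, s2, s3, s5, s7

Let φ = q or Dia (not p or q). Evaluate φ at each world:
  s0 (successors {s2}): φ is false.
  s1 (successors {s1, s2, s4}): φ is true.
  s2 (successors {s4, s5, s6, s7}): φ is true.
  s3 (successors {s2, s3}): φ is true.
  s4 (successors {s2, s7}): φ is false.
  s5 (successors {s3}): φ is true.
  s6 (successors ∅): φ is false.
  s7 (successors {s0, s1, s4, s7}): φ is true.
For instance, at s2:
  At s2: q is false, Dia (not p or q) is true, so q or Dia (not p or q) is true.
    At s2: Dia (not p or q) requires not p or q at some successor in {s4, s5, s6, s7}.
      not p or q holds at s4, so Dia (not p or q) is true at s2.
Satisfying worlds: {s1, s2, s3, s5, s7}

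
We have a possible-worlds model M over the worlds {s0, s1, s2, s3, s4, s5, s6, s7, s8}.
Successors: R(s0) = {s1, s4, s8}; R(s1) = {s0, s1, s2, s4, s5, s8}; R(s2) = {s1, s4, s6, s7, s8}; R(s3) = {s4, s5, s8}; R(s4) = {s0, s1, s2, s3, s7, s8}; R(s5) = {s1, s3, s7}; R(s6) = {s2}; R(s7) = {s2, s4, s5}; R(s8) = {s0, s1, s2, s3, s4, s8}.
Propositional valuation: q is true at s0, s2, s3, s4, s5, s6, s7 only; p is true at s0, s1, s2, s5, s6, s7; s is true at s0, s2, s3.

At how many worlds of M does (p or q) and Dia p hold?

Let φ = (p or q) and Dia p. Evaluate φ at each world:
  s0 (successors {s1, s4, s8}): φ is true.
  s1 (successors {s0, s1, s2, s4, s5, s8}): φ is true.
  s2 (successors {s1, s4, s6, s7, s8}): φ is true.
  s3 (successors {s4, s5, s8}): φ is true.
  s4 (successors {s0, s1, s2, s3, s7, s8}): φ is true.
  s5 (successors {s1, s3, s7}): φ is true.
  s6 (successors {s2}): φ is true.
  s7 (successors {s2, s4, s5}): φ is true.
  s8 (successors {s0, s1, s2, s3, s4, s8}): φ is false.
For instance, at s7:
  At s7: p or q is true, Dia p is true, so (p or q) and Dia p is true.
    At s7: Dia p requires p at some successor in {s2, s4, s5}.
      p holds at s2, so Dia p is true at s7.
Satisfying worlds: {s0, s1, s2, s3, s4, s5, s6, s7}

8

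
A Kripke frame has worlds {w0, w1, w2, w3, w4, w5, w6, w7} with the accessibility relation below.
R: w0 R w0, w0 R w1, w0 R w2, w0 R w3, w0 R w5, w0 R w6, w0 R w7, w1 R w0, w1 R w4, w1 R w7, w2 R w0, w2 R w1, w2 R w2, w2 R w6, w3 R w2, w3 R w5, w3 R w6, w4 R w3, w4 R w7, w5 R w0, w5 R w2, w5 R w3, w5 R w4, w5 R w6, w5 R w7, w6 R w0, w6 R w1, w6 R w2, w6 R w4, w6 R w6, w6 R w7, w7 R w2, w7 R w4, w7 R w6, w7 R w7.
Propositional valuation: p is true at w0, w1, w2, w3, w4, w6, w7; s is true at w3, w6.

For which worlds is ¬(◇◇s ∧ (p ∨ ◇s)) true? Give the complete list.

Let φ = ¬(◇◇s ∧ (p ∨ ◇s)). Evaluate φ at each world:
  w0 (successors {w0, w1, w2, w3, w5, w6, w7}): φ is false.
  w1 (successors {w0, w4, w7}): φ is false.
  w2 (successors {w0, w1, w2, w6}): φ is false.
  w3 (successors {w2, w5, w6}): φ is false.
  w4 (successors {w3, w7}): φ is false.
  w5 (successors {w0, w2, w3, w4, w6, w7}): φ is false.
  w6 (successors {w0, w1, w2, w4, w6, w7}): φ is false.
  w7 (successors {w2, w4, w6, w7}): φ is false.
For instance, at w7:
  At w7: ◇◇s ∧ (p ∨ ◇s) is true, so ¬(◇◇s ∧ (p ∨ ◇s)) is false.
    At w7: ◇◇s is true, p ∨ ◇s is true, so ◇◇s ∧ (p ∨ ◇s) is true.
      At w7: ◇◇s requires ◇s at some successor in {w2, w4, w6, w7}.
        ◇s holds at w2, so ◇◇s is true at w7.
      At w7: p is true, ◇s is true, so p ∨ ◇s is true.
Satisfying worlds: none.

none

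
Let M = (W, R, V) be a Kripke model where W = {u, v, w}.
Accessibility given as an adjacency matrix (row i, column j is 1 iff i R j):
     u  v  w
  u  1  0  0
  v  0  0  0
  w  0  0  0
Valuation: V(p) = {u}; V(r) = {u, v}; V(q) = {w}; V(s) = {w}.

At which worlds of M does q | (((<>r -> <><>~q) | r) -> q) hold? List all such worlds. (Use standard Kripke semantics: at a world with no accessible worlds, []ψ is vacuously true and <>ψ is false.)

w

Let φ = q | (((<>r -> <><>~q) | r) -> q). Evaluate φ at each world:
  u (successors {u}): φ is false.
  v (successors ∅): φ is false.
  w (successors ∅): φ is true.
For instance, at u:
  At u: q is false, ((<>r -> <><>~q) | r) -> q is false, so q | (((<>r -> <><>~q) | r) -> q) is false.
    At u: (<>r -> <><>~q) | r is true, q is false, so ((<>r -> <><>~q) | r) -> q is false.
      At u: <>r -> <><>~q is true, r is true, so (<>r -> <><>~q) | r is true.
Satisfying worlds: {w}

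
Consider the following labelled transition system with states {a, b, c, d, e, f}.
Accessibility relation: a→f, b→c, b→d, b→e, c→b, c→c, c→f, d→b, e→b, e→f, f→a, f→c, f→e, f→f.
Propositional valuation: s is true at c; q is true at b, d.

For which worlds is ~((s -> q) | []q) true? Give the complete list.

c

Let φ = ~((s -> q) | []q). Evaluate φ at each world:
  a (successors {f}): φ is false.
  b (successors {c, d, e}): φ is false.
  c (successors {b, c, f}): φ is true.
  d (successors {b}): φ is false.
  e (successors {b, f}): φ is false.
  f (successors {a, c, e, f}): φ is false.
For instance, at c:
  At c: (s -> q) | []q is false, so ~((s -> q) | []q) is true.
    At c: s -> q is false, []q is false, so (s -> q) | []q is false.
      At c: []q requires q at every successor {b, c, f}.
        q fails at c, so []q is false at c.
Satisfying worlds: {c}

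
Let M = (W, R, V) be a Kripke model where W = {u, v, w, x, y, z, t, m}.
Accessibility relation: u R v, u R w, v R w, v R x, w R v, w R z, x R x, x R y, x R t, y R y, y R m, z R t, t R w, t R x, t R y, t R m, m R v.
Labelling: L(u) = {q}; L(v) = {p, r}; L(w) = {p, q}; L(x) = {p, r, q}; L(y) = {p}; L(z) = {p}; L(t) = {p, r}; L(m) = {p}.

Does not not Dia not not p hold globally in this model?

Recall that Dia ψ holds at a world iff ψ holds at some accessible world.
Let φ = not not Dia not not p. Evaluate φ at each world:
  u (successors {v, w}): φ is true.
  v (successors {w, x}): φ is true.
  w (successors {v, z}): φ is true.
  x (successors {x, y, t}): φ is true.
  y (successors {y, m}): φ is true.
  z (successors {t}): φ is true.
  t (successors {w, x, y, m}): φ is true.
  m (successors {v}): φ is true.
For instance, at y:
  At y: not Dia not not p is false, so not not Dia not not p is true.
    At y: Dia not not p is true, so not Dia not not p is false.
      At y: Dia not not p requires not not p at some successor in {y, m}.
        not not p holds at y, so Dia not not p is true at y.

Yes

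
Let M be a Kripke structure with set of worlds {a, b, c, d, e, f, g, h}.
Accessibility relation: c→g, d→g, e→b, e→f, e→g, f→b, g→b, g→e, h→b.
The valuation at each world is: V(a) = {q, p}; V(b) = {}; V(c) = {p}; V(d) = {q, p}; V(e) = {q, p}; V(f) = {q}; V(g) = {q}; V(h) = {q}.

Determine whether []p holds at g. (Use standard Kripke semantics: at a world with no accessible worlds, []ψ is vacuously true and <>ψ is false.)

No

At g: []p requires p at every successor {b, e}.
  p fails at b, so []p is false at g.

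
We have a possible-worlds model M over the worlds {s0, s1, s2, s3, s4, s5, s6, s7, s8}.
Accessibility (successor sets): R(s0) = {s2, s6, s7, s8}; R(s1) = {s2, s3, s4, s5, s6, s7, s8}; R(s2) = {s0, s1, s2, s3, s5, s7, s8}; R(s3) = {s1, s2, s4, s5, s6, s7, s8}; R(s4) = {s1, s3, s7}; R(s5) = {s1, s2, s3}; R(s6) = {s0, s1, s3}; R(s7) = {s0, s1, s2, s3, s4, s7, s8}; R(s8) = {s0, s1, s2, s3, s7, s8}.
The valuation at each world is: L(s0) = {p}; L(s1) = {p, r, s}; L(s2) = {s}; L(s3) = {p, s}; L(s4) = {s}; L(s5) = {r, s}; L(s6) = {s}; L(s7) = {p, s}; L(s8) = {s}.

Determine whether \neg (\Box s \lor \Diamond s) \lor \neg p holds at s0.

Recall that \Box ψ holds at a world iff ψ holds at every accessible world, and \Diamond ψ holds iff ψ holds at some accessible world.
At s0: \neg (\Box s \lor \Diamond s) is false, \neg p is false, so \neg (\Box s \lor \Diamond s) \lor \neg p is false.
  At s0: \Box s \lor \Diamond s is true, so \neg (\Box s \lor \Diamond s) is false.
    At s0: \Box s is true, \Diamond s is true, so \Box s \lor \Diamond s is true.
      At s0: \Box s requires s at every successor {s2, s6, s7, s8}.
        At s2: s is true.
        At s6: s is true.
        At s7: s is true.
        At s8: s is true.
      So \Box s is true at s0.
      At s0: \Diamond s requires s at some successor in {s2, s6, s7, s8}.
        s holds at s2, so \Diamond s is true at s0.

No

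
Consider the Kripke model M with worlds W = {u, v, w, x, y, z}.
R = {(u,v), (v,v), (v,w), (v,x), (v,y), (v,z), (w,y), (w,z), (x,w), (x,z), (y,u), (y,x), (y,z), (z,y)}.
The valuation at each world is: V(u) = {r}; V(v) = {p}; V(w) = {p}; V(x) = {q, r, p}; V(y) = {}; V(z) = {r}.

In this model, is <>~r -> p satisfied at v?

Yes

At v: <>~r is true, p is true, so <>~r -> p is true.
  At v: <>~r requires ~r at some successor in {v, w, x, y, z}.
    ~r holds at v, so <>~r is true at v.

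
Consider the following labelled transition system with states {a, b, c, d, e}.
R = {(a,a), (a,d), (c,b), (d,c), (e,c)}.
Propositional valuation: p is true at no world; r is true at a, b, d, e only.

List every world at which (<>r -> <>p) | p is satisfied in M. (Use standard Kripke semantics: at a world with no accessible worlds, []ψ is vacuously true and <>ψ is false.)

Recall that <>ψ holds at a world iff ψ holds at some accessible world.
Let φ = (<>r -> <>p) | p. Evaluate φ at each world:
  a (successors {a, d}): φ is false.
  b (successors ∅): φ is true.
  c (successors {b}): φ is false.
  d (successors {c}): φ is true.
  e (successors {c}): φ is true.
For instance, at d:
  At d: <>r -> <>p is true, p is false, so (<>r -> <>p) | p is true.
    At d: <>r is false, <>p is false, so <>r -> <>p is true.
      At d: <>r requires r at some successor in {c}.
        At c: r is false.
      So <>r is false at d.
      At d: <>p requires p at some successor in {c}.
        At c: p is false.
      So <>p is false at d.
Satisfying worlds: {b, d, e}

b, d, e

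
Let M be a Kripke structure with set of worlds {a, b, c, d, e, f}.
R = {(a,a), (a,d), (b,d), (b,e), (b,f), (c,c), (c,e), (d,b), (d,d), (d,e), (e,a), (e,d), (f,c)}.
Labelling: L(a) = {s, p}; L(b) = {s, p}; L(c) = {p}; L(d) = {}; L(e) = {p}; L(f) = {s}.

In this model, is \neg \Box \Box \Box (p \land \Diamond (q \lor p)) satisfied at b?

At b: \Box \Box \Box (p \land \Diamond (q \lor p)) is false, so \neg \Box \Box \Box (p \land \Diamond (q \lor p)) is true.
  At b: \Box \Box \Box (p \land \Diamond (q \lor p)) requires \Box \Box (p \land \Diamond (q \lor p)) at every successor {d, e, f}.
    \Box \Box (p \land \Diamond (q \lor p)) fails at d, so \Box \Box \Box (p \land \Diamond (q \lor p)) is false at b.
      At d: \Box \Box (p \land \Diamond (q \lor p)) requires \Box (p \land \Diamond (q \lor p)) at every successor {b, d, e}.
        \Box (p \land \Diamond (q \lor p)) fails at b, so \Box \Box (p \land \Diamond (q \lor p)) is false at d.

Yes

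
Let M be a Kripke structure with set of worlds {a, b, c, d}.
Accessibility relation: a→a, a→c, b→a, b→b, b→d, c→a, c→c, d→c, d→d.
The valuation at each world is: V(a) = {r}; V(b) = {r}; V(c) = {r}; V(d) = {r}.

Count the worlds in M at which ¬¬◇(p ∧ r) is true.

0

Recall that ◇ψ holds at a world iff ψ holds at some accessible world.
Let φ = ¬¬◇(p ∧ r). Evaluate φ at each world:
  a (successors {a, c}): φ is false.
  b (successors {a, b, d}): φ is false.
  c (successors {a, c}): φ is false.
  d (successors {c, d}): φ is false.
For instance, at c:
  At c: ¬◇(p ∧ r) is true, so ¬¬◇(p ∧ r) is false.
    At c: ◇(p ∧ r) is false, so ¬◇(p ∧ r) is true.
      At c: ◇(p ∧ r) requires p ∧ r at some successor in {a, c}.
        At a: p ∧ r is false.
        At c: p ∧ r is false.
      So ◇(p ∧ r) is false at c.
Satisfying worlds: none.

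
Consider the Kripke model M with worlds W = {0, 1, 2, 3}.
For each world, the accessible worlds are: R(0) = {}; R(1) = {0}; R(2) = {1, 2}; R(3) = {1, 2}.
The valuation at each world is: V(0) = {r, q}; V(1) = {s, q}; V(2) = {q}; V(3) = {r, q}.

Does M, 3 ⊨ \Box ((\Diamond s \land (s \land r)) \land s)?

At 3: \Box ((\Diamond s \land (s \land r)) \land s) requires (\Diamond s \land (s \land r)) \land s at every successor {1, 2}.
  (\Diamond s \land (s \land r)) \land s fails at 1, so \Box ((\Diamond s \land (s \land r)) \land s) is false at 3.
    At 1: \Diamond s \land (s \land r) is false, s is true, so (\Diamond s \land (s \land r)) \land s is false.
      At 1: \Diamond s is false, s \land r is false, so \Diamond s \land (s \land r) is false.

No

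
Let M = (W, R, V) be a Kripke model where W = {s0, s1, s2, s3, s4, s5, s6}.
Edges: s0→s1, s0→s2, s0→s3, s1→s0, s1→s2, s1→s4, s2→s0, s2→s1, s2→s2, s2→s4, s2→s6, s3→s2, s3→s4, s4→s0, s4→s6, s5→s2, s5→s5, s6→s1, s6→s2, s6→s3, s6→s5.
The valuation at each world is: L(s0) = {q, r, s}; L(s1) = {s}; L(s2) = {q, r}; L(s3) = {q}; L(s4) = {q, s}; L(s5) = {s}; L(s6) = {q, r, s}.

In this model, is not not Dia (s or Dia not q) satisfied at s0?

Yes

At s0: not Dia (s or Dia not q) is false, so not not Dia (s or Dia not q) is true.
  At s0: Dia (s or Dia not q) is true, so not Dia (s or Dia not q) is false.
    At s0: Dia (s or Dia not q) requires s or Dia not q at some successor in {s1, s2, s3}.
      s or Dia not q holds at s1, so Dia (s or Dia not q) is true at s0.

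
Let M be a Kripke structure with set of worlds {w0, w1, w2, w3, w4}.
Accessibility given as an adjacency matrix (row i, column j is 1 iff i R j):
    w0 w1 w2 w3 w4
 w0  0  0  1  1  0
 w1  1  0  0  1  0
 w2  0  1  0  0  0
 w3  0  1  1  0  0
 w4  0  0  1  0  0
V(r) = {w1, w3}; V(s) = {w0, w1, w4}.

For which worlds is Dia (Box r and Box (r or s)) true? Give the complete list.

Recall that Box ψ holds at a world iff ψ holds at every accessible world, and Dia ψ holds iff ψ holds at some accessible world.
Let φ = Dia (Box r and Box (r or s)). Evaluate φ at each world:
  w0 (successors {w2, w3}): φ is true.
  w1 (successors {w0, w3}): φ is false.
  w2 (successors {w1}): φ is false.
  w3 (successors {w1, w2}): φ is true.
  w4 (successors {w2}): φ is true.
For instance, at w1:
  At w1: Dia (Box r and Box (r or s)) requires Box r and Box (r or s) at some successor in {w0, w3}.
    At w0: Box r and Box (r or s) is false.
    At w3: Box r and Box (r or s) is false.
  So Dia (Box r and Box (r or s)) is false at w1.
Satisfying worlds: {w0, w3, w4}

w0, w3, w4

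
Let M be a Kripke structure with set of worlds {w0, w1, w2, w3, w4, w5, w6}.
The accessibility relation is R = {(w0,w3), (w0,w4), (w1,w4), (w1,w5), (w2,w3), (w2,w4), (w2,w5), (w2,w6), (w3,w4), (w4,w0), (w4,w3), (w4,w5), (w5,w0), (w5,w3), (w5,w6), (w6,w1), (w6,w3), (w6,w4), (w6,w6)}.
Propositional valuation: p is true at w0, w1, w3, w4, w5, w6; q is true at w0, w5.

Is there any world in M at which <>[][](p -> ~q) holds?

Yes

Recall that []ψ holds at a world iff ψ holds at every accessible world, and <>ψ holds iff ψ holds at some accessible world.
Let φ = <>[][](p -> ~q). Evaluate φ at each world:
  w0 (successors {w3, w4}): φ is false.
  w1 (successors {w4, w5}): φ is true.
  w2 (successors {w3, w4, w5, w6}): φ is true.
  w3 (successors {w4}): φ is false.
  w4 (successors {w0, w3, w5}): φ is true.
  w5 (successors {w0, w3, w6}): φ is false.
  w6 (successors {w1, w3, w4, w6}): φ is false.
Detail at w1 (witness):
  At w1: <>[][](p -> ~q) requires [][](p -> ~q) at some successor in {w4, w5}.
    [][](p -> ~q) holds at w5, so <>[][](p -> ~q) is true at w1.
      At w5: [][](p -> ~q) requires [](p -> ~q) at every successor {w0, w3, w6}.
        At w0: [](p -> ~q) is true.
        At w3: [](p -> ~q) is true.
        At w6: [](p -> ~q) is true.
      So [][](p -> ~q) is true at w5.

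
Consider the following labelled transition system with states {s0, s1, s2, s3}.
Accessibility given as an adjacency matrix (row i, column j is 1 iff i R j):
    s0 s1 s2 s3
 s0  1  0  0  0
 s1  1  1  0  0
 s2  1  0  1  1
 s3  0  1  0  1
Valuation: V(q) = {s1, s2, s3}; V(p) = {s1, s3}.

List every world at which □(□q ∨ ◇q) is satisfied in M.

Let φ = □(□q ∨ ◇q). Evaluate φ at each world:
  s0 (successors {s0}): φ is false.
  s1 (successors {s0, s1}): φ is false.
  s2 (successors {s0, s2, s3}): φ is false.
  s3 (successors {s1, s3}): φ is true.
For instance, at s3:
  At s3: □(□q ∨ ◇q) requires □q ∨ ◇q at every successor {s1, s3}.
      At s1: □q is false, ◇q is true, so □q ∨ ◇q is true.
      At s3: □q is true, ◇q is true, so □q ∨ ◇q is true.
  So □(□q ∨ ◇q) is true at s3.
Satisfying worlds: {s3}

s3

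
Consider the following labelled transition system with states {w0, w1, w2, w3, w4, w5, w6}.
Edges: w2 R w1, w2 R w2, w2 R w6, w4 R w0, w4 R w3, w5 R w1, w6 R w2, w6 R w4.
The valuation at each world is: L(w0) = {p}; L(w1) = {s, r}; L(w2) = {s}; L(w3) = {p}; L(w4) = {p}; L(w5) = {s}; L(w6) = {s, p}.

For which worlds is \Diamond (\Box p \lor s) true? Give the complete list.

Let φ = \Diamond (\Box p \lor s). Evaluate φ at each world:
  w0 (successors ∅): φ is false.
  w1 (successors ∅): φ is false.
  w2 (successors {w1, w2, w6}): φ is true.
  w3 (successors ∅): φ is false.
  w4 (successors {w0, w3}): φ is true.
  w5 (successors {w1}): φ is true.
  w6 (successors {w2, w4}): φ is true.
For instance, at w4:
  At w4: \Diamond (\Box p \lor s) requires \Box p \lor s at some successor in {w0, w3}.
    \Box p \lor s holds at w0, so \Diamond (\Box p \lor s) is true at w4.
      At w0: \Box p is true, s is false, so \Box p \lor s is true.
Satisfying worlds: {w2, w4, w5, w6}

w2, w4, w5, w6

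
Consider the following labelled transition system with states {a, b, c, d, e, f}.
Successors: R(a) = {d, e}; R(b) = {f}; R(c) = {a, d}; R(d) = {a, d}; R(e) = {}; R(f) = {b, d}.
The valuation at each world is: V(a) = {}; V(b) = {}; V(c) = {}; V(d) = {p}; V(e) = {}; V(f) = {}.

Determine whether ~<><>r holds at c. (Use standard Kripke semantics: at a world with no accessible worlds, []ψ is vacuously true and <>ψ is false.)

At c: <><>r is false, so ~<><>r is true.
  At c: <><>r requires <>r at some successor in {a, d}.
    At a: <>r is false.
    At d: <>r is false.
  So <><>r is false at c.

Yes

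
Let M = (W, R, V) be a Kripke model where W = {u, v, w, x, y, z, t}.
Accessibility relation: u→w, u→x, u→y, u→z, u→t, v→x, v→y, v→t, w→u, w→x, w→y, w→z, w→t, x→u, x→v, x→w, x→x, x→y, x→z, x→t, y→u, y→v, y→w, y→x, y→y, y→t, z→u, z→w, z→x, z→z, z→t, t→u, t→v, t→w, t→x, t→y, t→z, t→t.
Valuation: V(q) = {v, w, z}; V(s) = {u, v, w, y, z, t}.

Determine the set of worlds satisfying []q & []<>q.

Let φ = []q & []<>q. Evaluate φ at each world:
  u (successors {w, x, y, z, t}): φ is false.
  v (successors {x, y, t}): φ is false.
  w (successors {u, x, y, z, t}): φ is false.
  x (successors {u, v, w, x, y, z, t}): φ is false.
  y (successors {u, v, w, x, y, t}): φ is false.
  z (successors {u, w, x, z, t}): φ is false.
  t (successors {u, v, w, x, y, z, t}): φ is false.
For instance, at y:
  At y: []q is false, []<>q is false, so []q & []<>q is false.
    At y: []q requires q at every successor {u, v, w, x, y, t}.
      q fails at u, so []q is false at y.
    At y: []<>q requires <>q at every successor {u, v, w, x, y, t}.
      <>q fails at v, so []<>q is false at y.
Satisfying worlds: none.

none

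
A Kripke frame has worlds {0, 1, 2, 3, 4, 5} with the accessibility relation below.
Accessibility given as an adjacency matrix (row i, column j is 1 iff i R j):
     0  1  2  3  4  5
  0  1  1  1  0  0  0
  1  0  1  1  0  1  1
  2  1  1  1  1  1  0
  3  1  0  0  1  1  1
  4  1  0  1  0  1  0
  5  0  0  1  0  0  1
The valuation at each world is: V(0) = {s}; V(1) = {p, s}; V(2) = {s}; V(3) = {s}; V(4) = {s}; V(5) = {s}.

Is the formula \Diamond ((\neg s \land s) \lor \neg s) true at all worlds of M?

No

Let φ = \Diamond ((\neg s \land s) \lor \neg s). Evaluate φ at each world:
  0 (successors {0, 1, 2}): φ is false.
  1 (successors {1, 2, 4, 5}): φ is false.
  2 (successors {0, 1, 2, 3, 4}): φ is false.
  3 (successors {0, 3, 4, 5}): φ is false.
  4 (successors {0, 2, 4}): φ is false.
  5 (successors {2, 5}): φ is false.
Detail at 0 (counterexample):
  At 0: \Diamond ((\neg s \land s) \lor \neg s) requires (\neg s \land s) \lor \neg s at some successor in {0, 1, 2}.
    At 0: (\neg s \land s) \lor \neg s is false.
    At 1: (\neg s \land s) \lor \neg s is false.
    At 2: (\neg s \land s) \lor \neg s is false.
  So \Diamond ((\neg s \land s) \lor \neg s) is false at 0.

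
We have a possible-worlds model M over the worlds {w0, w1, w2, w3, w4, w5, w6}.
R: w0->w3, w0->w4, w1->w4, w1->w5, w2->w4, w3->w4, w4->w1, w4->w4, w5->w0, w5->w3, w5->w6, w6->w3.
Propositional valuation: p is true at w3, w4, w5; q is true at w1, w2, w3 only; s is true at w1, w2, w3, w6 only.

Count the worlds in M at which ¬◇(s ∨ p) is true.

0

Let φ = ¬◇(s ∨ p). Evaluate φ at each world:
  w0 (successors {w3, w4}): φ is false.
  w1 (successors {w4, w5}): φ is false.
  w2 (successors {w4}): φ is false.
  w3 (successors {w4}): φ is false.
  w4 (successors {w1, w4}): φ is false.
  w5 (successors {w0, w3, w6}): φ is false.
  w6 (successors {w3}): φ is false.
For instance, at w6:
  At w6: ◇(s ∨ p) is true, so ¬◇(s ∨ p) is false.
    At w6: ◇(s ∨ p) requires s ∨ p at some successor in {w3}.
      s ∨ p holds at w3, so ◇(s ∨ p) is true at w6.
Satisfying worlds: none.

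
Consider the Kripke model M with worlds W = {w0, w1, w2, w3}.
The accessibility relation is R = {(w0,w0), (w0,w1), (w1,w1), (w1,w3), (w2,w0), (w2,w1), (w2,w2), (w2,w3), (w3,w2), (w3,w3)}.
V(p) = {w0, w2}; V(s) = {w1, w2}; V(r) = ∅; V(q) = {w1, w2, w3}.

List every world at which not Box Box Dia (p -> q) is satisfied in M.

none

Recall that Box ψ holds at a world iff ψ holds at every accessible world, and Dia ψ holds iff ψ holds at some accessible world.
Let φ = not Box Box Dia (p -> q). Evaluate φ at each world:
  w0 (successors {w0, w1}): φ is false.
  w1 (successors {w1, w3}): φ is false.
  w2 (successors {w0, w1, w2, w3}): φ is false.
  w3 (successors {w2, w3}): φ is false.
For instance, at w0:
  At w0: Box Box Dia (p -> q) is true, so not Box Box Dia (p -> q) is false.
    At w0: Box Box Dia (p -> q) requires Box Dia (p -> q) at every successor {w0, w1}.
      At w0: Box Dia (p -> q) is true.
      At w1: Box Dia (p -> q) is true.
    So Box Box Dia (p -> q) is true at w0.
Satisfying worlds: none.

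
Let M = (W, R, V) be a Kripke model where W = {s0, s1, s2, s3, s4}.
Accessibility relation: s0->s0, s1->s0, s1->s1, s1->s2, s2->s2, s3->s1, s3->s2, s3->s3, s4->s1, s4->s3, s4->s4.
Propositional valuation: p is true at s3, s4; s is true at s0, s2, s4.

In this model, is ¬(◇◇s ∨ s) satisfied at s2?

At s2: ◇◇s ∨ s is true, so ¬(◇◇s ∨ s) is false.
  At s2: ◇◇s is true, s is true, so ◇◇s ∨ s is true.
    At s2: ◇◇s requires ◇s at some successor in {s2}.
      ◇s holds at s2, so ◇◇s is true at s2.

No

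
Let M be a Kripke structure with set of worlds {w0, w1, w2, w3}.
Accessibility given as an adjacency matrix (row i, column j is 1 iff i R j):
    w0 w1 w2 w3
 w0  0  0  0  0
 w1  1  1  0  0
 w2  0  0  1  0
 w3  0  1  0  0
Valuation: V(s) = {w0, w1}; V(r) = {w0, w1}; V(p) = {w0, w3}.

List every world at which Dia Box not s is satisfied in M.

w1, w2

Let φ = Dia Box not s. Evaluate φ at each world:
  w0 (successors ∅): φ is false.
  w1 (successors {w0, w1}): φ is true.
  w2 (successors {w2}): φ is true.
  w3 (successors {w1}): φ is false.
For instance, at w1:
  At w1: Dia Box not s requires Box not s at some successor in {w0, w1}.
    Box not s holds at w0, so Dia Box not s is true at w1.
      At w0: no accessible worlds, so Box not s holds vacuously.
Satisfying worlds: {w1, w2}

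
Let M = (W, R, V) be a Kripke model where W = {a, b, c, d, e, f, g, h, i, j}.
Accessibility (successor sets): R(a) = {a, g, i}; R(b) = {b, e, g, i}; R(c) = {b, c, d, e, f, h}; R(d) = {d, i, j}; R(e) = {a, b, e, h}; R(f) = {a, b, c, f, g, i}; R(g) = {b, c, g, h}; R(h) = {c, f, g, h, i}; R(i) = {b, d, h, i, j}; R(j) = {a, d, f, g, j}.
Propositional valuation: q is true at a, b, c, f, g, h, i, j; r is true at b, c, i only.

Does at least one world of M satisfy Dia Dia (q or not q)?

Yes

Let φ = Dia Dia (q or not q). Evaluate φ at each world:
  a (successors {a, g, i}): φ is true.
  b (successors {b, e, g, i}): φ is true.
  c (successors {b, c, d, e, f, h}): φ is true.
  d (successors {d, i, j}): φ is true.
  e (successors {a, b, e, h}): φ is true.
  f (successors {a, b, c, f, g, i}): φ is true.
  g (successors {b, c, g, h}): φ is true.
  h (successors {c, f, g, h, i}): φ is true.
  i (successors {b, d, h, i, j}): φ is true.
  j (successors {a, d, f, g, j}): φ is true.
Detail at a (witness):
  At a: Dia Dia (q or not q) requires Dia (q or not q) at some successor in {a, g, i}.
    Dia (q or not q) holds at a, so Dia Dia (q or not q) is true at a.
      At a: Dia (q or not q) requires q or not q at some successor in {a, g, i}.
        q or not q holds at a, so Dia (q or not q) is true at a.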